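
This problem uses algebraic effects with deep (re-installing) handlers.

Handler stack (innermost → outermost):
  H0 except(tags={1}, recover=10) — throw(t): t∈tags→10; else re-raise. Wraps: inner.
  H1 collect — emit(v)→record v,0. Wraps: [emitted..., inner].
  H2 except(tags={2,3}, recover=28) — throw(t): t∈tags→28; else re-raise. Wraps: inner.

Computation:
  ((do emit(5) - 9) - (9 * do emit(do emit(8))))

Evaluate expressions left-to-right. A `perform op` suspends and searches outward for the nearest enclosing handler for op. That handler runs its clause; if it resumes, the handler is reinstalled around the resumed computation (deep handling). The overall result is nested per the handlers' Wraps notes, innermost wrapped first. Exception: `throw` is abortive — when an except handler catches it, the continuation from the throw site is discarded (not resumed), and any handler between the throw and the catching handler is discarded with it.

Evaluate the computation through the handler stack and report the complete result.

Evaluation trace:
emit(5) @ H1 ⇒ out+=5
emit(8) @ H1 ⇒ out+=8
emit(0) @ H1 ⇒ out+=0
H0 returns -9
H1 returns [5, 8, 0, -9]
H2 returns [5, 8, 0, -9]
= [5, 8, 0, -9]

Answer: [5, 8, 0, -9]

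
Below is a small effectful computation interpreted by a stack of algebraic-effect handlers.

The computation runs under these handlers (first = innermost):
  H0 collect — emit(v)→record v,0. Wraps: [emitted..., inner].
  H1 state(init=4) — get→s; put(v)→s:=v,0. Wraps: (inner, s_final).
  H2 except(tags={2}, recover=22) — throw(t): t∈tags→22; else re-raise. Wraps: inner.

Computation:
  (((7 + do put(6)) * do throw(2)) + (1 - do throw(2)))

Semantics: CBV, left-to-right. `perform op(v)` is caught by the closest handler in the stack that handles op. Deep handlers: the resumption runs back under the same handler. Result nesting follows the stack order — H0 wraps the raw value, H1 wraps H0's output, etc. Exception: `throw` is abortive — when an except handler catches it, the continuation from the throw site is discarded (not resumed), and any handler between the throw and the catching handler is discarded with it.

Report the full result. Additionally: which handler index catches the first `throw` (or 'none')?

Answer: 22 ; first throw caught by: H2

Evaluation trace:
put(6) @ H1 ⇒ s:=6
throw(2) @ H2 caught ⇒ 22
= 22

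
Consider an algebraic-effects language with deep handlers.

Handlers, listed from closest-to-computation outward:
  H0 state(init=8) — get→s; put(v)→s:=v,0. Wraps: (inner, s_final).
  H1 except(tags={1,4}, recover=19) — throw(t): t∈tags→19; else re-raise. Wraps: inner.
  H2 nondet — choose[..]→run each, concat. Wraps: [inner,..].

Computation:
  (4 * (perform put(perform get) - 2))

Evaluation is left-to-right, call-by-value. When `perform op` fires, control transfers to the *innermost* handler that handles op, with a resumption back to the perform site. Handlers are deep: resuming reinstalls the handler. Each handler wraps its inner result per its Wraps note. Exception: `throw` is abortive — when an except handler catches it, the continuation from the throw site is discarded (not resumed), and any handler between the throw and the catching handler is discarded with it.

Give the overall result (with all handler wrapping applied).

Evaluation trace:
get @ H0 ⇒ 8
put(8) @ H0 ⇒ s:=8
H0 returns (-8, 8)
H1 returns (-8, 8)
H2 returns [(-8, 8)]
= [(-8, 8)]

Answer: [(-8, 8)]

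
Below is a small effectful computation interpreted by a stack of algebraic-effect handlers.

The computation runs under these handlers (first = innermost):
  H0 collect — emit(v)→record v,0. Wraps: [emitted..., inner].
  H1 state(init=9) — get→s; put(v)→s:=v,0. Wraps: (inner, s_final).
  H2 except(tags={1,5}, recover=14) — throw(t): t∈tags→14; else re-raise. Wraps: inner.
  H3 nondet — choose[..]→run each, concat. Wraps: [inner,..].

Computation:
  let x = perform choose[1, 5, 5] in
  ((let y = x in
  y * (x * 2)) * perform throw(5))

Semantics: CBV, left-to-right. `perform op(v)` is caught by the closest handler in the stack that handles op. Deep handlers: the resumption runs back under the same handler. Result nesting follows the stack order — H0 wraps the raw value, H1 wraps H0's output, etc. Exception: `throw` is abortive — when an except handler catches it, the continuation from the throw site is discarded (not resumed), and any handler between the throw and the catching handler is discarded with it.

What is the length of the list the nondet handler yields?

Answer: 3

Evaluation trace:
choose[1, 5, 5] @ H3
  branch[0] choose=1:
    throw(5) @ H2 caught ⇒ 14
    H3 returns [14]
  branch[1] choose=5:
    throw(5) @ H2 caught ⇒ 14
    H3 returns [14]
  branch[2] choose=5:
    throw(5) @ H2 caught ⇒ 14
    H3 returns [14]
= [14, 14, 14]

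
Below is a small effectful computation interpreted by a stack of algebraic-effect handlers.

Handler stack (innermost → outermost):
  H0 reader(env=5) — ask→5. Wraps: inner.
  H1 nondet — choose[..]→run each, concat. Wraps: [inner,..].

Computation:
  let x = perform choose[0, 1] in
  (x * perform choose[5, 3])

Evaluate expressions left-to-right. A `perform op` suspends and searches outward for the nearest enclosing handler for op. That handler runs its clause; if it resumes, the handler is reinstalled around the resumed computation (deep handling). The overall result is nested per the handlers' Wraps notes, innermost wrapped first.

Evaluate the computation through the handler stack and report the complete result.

Answer: [0, 0, 5, 3]

Evaluation trace:
choose[0, 1] @ H1
  branch[0] choose=0:
    choose[5, 3] @ H1
      branch[0] choose=5:
        H0 returns 0
        H1 returns [0]
      branch[1] choose=3:
        H0 returns 0
        H1 returns [0]
  branch[1] choose=1:
    choose[5, 3] @ H1
      branch[0] choose=5:
        H0 returns 5
        H1 returns [5]
      branch[1] choose=3:
        H0 returns 3
        H1 returns [3]
= [0, 0, 5, 3]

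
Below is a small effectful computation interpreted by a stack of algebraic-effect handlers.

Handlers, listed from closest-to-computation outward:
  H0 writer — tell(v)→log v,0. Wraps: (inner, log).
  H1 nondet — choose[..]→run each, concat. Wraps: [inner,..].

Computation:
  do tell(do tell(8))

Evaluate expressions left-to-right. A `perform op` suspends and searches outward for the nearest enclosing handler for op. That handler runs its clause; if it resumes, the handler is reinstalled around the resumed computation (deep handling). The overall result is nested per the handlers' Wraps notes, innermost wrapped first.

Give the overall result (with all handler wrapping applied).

Step-by-step:
tell(8) @ H0 ⇒ log+=8
tell(0) @ H0 ⇒ log+=0
H0 returns (0, (8, 0))
H1 returns [(0, (8, 0))]
= [(0, (8, 0))]

Answer: [(0, (8, 0))]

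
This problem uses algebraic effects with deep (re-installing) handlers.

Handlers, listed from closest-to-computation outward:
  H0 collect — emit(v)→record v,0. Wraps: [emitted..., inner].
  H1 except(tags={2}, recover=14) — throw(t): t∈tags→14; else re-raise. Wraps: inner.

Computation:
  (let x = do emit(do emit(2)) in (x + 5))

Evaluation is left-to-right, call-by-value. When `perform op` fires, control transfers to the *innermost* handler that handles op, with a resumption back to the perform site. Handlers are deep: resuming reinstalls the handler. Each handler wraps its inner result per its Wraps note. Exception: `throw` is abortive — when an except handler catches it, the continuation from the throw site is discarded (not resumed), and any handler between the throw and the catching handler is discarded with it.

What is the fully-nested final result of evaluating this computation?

Answer: [2, 0, 5]

Step-by-step:
emit(2) @ H0 ⇒ out+=2
emit(0) @ H0 ⇒ out+=0
H0 returns [2, 0, 5]
H1 returns [2, 0, 5]
= [2, 0, 5]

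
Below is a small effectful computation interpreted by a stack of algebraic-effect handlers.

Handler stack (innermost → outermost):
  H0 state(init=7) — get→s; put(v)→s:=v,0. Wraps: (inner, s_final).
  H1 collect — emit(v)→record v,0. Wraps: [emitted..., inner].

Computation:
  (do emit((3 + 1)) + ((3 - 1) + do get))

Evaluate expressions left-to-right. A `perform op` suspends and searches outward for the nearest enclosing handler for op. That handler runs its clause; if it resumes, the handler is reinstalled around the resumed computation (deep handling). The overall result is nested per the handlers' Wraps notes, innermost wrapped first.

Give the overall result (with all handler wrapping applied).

Working:
emit(4) @ H1 ⇒ out+=4
get @ H0 ⇒ 7
H0 returns (9, 7)
H1 returns [4, (9, 7)]
= [4, (9, 7)]

Answer: [4, (9, 7)]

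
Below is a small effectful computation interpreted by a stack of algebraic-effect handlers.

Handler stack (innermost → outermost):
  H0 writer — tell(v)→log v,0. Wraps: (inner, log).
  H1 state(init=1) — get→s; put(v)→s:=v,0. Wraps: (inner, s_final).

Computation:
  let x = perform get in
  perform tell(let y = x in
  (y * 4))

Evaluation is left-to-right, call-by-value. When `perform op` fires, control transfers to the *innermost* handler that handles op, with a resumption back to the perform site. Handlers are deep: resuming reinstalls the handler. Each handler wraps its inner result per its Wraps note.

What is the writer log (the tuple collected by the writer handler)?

Working:
get @ H1 ⇒ 1
tell(4) @ H0 ⇒ log+=4
H0 returns (0, (4))
H1 returns ((0, (4)), 1)
= ((0, (4)), 1)

Answer: (4)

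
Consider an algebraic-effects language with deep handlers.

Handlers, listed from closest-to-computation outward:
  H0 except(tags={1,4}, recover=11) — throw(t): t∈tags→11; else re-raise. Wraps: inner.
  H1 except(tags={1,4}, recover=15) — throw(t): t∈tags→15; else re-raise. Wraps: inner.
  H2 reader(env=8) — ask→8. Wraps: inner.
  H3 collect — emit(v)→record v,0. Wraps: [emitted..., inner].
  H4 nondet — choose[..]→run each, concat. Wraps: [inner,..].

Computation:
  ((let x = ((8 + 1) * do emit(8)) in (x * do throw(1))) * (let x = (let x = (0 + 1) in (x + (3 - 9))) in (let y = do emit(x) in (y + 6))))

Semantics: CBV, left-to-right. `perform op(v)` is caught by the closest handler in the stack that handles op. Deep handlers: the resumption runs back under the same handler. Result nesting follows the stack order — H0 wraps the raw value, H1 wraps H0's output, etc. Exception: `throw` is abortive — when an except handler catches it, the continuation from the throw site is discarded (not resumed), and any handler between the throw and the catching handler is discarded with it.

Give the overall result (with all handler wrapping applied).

Answer: [[8, 11]]

Evaluation trace:
emit(8) @ H3 ⇒ out+=8
throw(1) @ H0 caught ⇒ 11
H1 returns 11
H2 returns 11
H3 returns [8, 11]
H4 returns [[8, 11]]
= [[8, 11]]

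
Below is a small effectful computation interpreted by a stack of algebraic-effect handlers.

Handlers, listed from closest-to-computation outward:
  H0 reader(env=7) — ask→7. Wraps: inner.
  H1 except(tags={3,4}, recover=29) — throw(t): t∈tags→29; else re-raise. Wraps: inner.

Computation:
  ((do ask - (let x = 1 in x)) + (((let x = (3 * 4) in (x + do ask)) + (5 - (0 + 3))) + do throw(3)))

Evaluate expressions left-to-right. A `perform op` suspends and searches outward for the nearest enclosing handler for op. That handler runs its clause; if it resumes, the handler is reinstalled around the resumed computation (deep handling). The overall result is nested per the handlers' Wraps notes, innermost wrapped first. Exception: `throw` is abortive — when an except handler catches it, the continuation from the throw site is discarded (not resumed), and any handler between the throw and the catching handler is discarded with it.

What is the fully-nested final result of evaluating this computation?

Working:
ask @ H0 ⇒ 7
ask @ H0 ⇒ 7
throw(3) @ H1 caught ⇒ 29
= 29

Answer: 29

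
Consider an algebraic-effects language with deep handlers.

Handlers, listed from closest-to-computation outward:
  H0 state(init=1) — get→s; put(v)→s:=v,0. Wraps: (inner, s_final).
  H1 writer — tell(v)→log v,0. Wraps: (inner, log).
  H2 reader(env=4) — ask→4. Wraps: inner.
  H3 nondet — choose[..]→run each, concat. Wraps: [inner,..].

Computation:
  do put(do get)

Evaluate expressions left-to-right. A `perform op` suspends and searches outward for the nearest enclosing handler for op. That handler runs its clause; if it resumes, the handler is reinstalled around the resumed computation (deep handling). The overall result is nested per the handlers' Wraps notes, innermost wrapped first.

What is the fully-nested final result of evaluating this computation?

Answer: [((0, 1), ())]

Evaluation trace:
get @ H0 ⇒ 1
put(1) @ H0 ⇒ s:=1
H0 returns (0, 1)
H1 returns ((0, 1), ())
H2 returns ((0, 1), ())
H3 returns [((0, 1), ())]
= [((0, 1), ())]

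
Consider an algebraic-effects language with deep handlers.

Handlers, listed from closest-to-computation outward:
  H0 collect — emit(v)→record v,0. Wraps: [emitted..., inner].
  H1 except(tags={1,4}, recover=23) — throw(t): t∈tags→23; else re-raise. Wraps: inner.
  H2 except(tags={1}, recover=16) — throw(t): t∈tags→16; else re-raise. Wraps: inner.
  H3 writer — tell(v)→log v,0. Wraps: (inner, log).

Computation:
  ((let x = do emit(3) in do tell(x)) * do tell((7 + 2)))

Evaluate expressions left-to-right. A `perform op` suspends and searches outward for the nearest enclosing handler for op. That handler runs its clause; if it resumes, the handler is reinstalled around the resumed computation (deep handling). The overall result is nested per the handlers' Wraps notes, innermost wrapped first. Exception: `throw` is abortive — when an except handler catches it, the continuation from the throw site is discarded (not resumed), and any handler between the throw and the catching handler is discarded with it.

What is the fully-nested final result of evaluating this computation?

Answer: ([3, 0], (0, 9))

Working:
emit(3) @ H0 ⇒ out+=3
tell(0) @ H3 ⇒ log+=0
tell(9) @ H3 ⇒ log+=9
H0 returns [3, 0]
H1 returns [3, 0]
H2 returns [3, 0]
H3 returns ([3, 0], (0, 9))
= ([3, 0], (0, 9))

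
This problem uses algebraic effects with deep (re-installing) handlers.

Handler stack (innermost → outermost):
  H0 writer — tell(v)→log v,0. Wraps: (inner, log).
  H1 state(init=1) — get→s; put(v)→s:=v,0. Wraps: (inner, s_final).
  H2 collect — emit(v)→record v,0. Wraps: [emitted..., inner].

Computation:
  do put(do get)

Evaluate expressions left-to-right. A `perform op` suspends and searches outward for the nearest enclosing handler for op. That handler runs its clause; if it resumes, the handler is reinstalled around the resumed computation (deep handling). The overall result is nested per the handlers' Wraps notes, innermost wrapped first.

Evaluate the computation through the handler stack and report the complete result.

Working:
get @ H1 ⇒ 1
put(1) @ H1 ⇒ s:=1
H0 returns (0, ())
H1 returns ((0, ()), 1)
H2 returns [((0, ()), 1)]
= [((0, ()), 1)]

Answer: [((0, ()), 1)]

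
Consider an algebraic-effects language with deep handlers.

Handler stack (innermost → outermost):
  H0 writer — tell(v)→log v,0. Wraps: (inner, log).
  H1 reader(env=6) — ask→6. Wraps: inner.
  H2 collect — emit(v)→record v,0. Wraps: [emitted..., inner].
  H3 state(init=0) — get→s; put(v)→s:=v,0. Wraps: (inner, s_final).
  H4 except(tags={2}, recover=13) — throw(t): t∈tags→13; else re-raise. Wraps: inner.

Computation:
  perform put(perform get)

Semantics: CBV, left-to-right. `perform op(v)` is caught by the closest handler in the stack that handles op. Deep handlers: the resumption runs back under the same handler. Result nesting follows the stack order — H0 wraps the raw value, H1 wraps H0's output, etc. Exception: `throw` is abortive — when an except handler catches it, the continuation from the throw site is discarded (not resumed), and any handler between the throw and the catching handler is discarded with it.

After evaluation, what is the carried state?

Step-by-step:
get @ H3 ⇒ 0
put(0) @ H3 ⇒ s:=0
H0 returns (0, ())
H1 returns (0, ())
H2 returns [(0, ())]
H3 returns ([(0, ())], 0)
H4 returns ([(0, ())], 0)
= ([(0, ())], 0)

Answer: 0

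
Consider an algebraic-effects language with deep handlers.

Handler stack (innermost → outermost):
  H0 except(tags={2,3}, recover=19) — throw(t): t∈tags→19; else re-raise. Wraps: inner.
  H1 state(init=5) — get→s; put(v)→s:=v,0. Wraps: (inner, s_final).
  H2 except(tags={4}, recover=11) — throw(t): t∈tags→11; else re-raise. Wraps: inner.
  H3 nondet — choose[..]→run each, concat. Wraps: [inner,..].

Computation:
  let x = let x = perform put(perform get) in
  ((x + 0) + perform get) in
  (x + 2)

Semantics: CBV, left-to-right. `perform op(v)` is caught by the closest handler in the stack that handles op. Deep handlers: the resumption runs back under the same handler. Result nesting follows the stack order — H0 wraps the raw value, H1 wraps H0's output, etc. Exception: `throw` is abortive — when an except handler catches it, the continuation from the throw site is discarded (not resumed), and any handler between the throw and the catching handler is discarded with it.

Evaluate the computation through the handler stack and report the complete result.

Working:
get @ H1 ⇒ 5
put(5) @ H1 ⇒ s:=5
get @ H1 ⇒ 5
H0 returns 7
H1 returns (7, 5)
H2 returns (7, 5)
H3 returns [(7, 5)]
= [(7, 5)]

Answer: [(7, 5)]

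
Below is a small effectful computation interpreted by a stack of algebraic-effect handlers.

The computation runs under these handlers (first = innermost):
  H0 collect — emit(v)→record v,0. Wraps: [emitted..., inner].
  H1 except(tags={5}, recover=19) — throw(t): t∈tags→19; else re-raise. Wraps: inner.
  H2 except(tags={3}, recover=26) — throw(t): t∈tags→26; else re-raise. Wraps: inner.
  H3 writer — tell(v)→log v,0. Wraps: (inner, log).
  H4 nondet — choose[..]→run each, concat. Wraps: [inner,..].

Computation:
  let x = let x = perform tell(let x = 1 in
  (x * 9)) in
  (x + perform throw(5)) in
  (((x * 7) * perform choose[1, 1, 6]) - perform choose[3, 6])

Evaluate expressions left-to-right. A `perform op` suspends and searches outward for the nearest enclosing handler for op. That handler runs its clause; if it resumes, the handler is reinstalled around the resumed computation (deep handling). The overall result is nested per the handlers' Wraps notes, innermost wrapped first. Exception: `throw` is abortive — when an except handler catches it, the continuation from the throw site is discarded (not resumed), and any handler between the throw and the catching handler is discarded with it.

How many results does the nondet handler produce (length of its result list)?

Answer: 1

Step-by-step:
tell(9) @ H3 ⇒ log+=9
throw(5) @ H1 caught ⇒ 19
H2 returns 19
H3 returns (19, (9))
H4 returns [(19, (9))]
= [(19, (9))]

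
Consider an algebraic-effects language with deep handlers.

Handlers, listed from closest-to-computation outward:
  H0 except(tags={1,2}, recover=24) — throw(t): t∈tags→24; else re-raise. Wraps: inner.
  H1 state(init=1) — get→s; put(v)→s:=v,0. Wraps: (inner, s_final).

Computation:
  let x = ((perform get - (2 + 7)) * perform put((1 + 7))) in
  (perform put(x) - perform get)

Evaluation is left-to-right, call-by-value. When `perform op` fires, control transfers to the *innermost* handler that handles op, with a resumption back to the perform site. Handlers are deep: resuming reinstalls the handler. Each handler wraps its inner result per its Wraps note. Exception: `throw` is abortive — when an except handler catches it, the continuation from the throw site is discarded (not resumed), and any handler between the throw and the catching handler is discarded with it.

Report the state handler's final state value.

Answer: 0

Working:
get @ H1 ⇒ 1
put(8) @ H1 ⇒ s:=8
put(0) @ H1 ⇒ s:=0
get @ H1 ⇒ 0
H0 returns 0
H1 returns (0, 0)
= (0, 0)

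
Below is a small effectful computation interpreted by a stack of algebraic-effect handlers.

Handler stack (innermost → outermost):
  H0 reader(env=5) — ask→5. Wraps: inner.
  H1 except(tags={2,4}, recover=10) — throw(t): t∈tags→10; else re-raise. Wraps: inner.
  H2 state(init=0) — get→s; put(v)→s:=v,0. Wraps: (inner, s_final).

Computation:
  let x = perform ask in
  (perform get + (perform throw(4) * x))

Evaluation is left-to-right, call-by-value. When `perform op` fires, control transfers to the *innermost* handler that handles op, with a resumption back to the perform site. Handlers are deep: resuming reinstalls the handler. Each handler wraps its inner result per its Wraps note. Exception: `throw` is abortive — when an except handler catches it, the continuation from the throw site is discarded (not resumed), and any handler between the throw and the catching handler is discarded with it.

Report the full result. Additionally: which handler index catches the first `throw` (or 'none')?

Answer: (10, 0) ; first throw caught by: H1

Step-by-step:
ask @ H0 ⇒ 5
get @ H2 ⇒ 0
throw(4) @ H1 caught ⇒ 10
H2 returns (10, 0)
= (10, 0)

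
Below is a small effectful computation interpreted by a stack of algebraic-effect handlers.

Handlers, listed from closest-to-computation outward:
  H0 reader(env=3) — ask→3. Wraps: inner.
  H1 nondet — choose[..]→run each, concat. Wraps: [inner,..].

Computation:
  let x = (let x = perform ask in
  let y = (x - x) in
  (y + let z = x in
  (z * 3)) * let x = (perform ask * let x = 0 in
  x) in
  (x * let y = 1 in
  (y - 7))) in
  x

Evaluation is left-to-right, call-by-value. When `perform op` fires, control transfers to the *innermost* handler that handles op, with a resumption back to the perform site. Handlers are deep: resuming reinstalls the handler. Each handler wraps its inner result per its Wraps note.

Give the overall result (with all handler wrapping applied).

Answer: [0]

Working:
ask @ H0 ⇒ 3
ask @ H0 ⇒ 3
H0 returns 0
H1 returns [0]
= [0]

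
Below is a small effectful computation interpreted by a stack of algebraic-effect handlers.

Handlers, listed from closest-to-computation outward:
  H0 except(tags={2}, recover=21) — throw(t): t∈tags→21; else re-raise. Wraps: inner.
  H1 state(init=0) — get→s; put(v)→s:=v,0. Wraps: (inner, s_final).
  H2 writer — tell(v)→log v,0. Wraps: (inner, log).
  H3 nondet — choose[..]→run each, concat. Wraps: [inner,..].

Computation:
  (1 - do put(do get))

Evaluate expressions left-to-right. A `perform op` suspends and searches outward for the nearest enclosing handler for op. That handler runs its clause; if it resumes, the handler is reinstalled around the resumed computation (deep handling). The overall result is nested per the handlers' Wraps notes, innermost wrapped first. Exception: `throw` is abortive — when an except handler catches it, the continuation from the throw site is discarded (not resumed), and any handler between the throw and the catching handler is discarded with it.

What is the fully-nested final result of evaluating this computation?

Evaluation trace:
get @ H1 ⇒ 0
put(0) @ H1 ⇒ s:=0
H0 returns 1
H1 returns (1, 0)
H2 returns ((1, 0), ())
H3 returns [((1, 0), ())]
= [((1, 0), ())]

Answer: [((1, 0), ())]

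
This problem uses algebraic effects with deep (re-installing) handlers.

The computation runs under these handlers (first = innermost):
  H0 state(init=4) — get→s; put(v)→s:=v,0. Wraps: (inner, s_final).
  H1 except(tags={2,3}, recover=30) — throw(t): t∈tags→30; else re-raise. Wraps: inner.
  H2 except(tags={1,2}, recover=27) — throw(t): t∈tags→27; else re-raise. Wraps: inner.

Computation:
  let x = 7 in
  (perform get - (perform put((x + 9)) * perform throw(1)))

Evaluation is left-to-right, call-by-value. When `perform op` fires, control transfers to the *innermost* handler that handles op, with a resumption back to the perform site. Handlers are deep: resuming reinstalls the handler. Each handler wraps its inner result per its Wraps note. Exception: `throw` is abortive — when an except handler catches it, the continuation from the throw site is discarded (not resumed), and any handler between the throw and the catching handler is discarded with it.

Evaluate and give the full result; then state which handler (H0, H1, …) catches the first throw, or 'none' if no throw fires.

Step-by-step:
get @ H0 ⇒ 4
put(16) @ H0 ⇒ s:=16
throw(1) @ H1 re-raised
throw(1) @ H2 caught ⇒ 27
= 27

Answer: 27 ; first throw caught by: H2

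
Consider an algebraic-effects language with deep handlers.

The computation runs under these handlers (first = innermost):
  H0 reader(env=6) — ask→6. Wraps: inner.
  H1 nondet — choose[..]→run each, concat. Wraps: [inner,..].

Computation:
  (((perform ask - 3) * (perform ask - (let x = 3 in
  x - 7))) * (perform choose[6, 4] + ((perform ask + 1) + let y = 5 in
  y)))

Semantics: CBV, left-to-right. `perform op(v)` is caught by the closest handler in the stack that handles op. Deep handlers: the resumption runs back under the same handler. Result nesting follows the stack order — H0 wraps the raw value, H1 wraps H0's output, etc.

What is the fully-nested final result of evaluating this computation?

Step-by-step:
ask @ H0 ⇒ 6
ask @ H0 ⇒ 6
choose[6, 4] @ H1
  branch[0] choose=6:
    ask @ H0 ⇒ 6
    H0 returns 540
    H1 returns [540]
  branch[1] choose=4:
    ask @ H0 ⇒ 6
    H0 returns 480
    H1 returns [480]
= [540, 480]

Answer: [540, 480]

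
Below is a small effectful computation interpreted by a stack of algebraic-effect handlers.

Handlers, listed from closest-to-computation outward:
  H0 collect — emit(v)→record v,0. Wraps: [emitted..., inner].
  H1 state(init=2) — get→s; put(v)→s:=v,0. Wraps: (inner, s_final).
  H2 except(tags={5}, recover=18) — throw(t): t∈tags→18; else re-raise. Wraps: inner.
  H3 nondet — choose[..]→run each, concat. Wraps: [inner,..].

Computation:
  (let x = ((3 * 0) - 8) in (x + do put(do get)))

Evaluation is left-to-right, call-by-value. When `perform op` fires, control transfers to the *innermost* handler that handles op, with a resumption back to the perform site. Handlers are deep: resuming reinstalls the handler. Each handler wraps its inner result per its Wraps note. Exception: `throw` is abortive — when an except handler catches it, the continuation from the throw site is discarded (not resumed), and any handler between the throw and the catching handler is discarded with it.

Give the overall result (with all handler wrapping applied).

Evaluation trace:
get @ H1 ⇒ 2
put(2) @ H1 ⇒ s:=2
H0 returns [-8]
H1 returns ([-8], 2)
H2 returns ([-8], 2)
H3 returns [([-8], 2)]
= [([-8], 2)]

Answer: [([-8], 2)]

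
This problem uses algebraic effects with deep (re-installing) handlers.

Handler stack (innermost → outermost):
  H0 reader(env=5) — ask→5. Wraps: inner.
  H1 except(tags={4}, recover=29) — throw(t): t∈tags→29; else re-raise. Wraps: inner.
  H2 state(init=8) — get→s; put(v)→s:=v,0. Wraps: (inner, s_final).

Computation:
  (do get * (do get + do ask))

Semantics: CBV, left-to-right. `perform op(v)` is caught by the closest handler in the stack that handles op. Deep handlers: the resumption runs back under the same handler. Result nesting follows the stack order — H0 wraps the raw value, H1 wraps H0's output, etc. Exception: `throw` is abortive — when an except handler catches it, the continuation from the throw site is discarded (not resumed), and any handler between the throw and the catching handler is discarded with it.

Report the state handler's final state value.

Answer: 8

Step-by-step:
get @ H2 ⇒ 8
get @ H2 ⇒ 8
ask @ H0 ⇒ 5
H0 returns 104
H1 returns 104
H2 returns (104, 8)
= (104, 8)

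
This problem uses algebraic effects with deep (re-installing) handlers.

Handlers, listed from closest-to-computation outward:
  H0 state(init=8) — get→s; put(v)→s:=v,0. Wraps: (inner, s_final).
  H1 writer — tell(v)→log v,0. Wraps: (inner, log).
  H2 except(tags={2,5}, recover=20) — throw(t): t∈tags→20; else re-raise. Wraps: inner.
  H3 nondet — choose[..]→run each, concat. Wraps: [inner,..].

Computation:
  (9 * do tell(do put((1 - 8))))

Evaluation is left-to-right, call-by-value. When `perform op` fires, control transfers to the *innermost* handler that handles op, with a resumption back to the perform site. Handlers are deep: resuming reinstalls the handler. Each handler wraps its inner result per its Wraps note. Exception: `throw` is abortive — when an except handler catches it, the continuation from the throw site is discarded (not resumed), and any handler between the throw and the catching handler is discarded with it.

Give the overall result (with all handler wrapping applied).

Answer: [((0, -7), (0))]

Step-by-step:
put(-7) @ H0 ⇒ s:=-7
tell(0) @ H1 ⇒ log+=0
H0 returns (0, -7)
H1 returns ((0, -7), (0))
H2 returns ((0, -7), (0))
H3 returns [((0, -7), (0))]
= [((0, -7), (0))]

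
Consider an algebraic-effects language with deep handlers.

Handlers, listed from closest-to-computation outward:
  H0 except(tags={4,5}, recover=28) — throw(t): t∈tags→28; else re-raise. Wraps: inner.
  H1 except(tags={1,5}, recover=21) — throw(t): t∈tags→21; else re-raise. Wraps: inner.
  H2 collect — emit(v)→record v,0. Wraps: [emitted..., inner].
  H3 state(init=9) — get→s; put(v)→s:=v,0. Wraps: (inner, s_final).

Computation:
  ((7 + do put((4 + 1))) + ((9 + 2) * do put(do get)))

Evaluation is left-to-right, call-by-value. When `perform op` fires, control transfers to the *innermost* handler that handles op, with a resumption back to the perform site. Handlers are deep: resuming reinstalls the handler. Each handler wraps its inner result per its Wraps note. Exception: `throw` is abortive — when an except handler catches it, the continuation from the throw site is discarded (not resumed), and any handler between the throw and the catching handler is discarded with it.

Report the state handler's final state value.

Evaluation trace:
put(5) @ H3 ⇒ s:=5
get @ H3 ⇒ 5
put(5) @ H3 ⇒ s:=5
H0 returns 7
H1 returns 7
H2 returns [7]
H3 returns ([7], 5)
= ([7], 5)

Answer: 5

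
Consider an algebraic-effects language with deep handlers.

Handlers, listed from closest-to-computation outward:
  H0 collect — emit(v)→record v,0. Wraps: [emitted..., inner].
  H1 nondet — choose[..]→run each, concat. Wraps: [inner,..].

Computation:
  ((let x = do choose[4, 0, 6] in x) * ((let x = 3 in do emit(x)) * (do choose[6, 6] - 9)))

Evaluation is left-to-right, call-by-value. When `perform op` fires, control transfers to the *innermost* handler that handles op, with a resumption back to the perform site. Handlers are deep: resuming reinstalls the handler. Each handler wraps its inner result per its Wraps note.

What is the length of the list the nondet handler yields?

Step-by-step:
choose[4, 0, 6] @ H1
  branch[0] choose=4:
    emit(3) @ H0 ⇒ out+=3
    choose[6, 6] @ H1
      branch[0] choose=6:
        H0 returns [3, 0]
        H1 returns [[3, 0]]
      branch[1] choose=6:
        H0 returns [3, 0]
        H1 returns [[3, 0]]
  branch[1] choose=0:
    emit(3) @ H0 ⇒ out+=3
    choose[6, 6] @ H1
      branch[0] choose=6:
        H0 returns [3, 0]
        H1 returns [[3, 0]]
      branch[1] choose=6:
        H0 returns [3, 0]
        H1 returns [[3, 0]]
  branch[2] choose=6:
    emit(3) @ H0 ⇒ out+=3
    choose[6, 6] @ H1
      branch[0] choose=6:
        H0 returns [3, 0]
        H1 returns [[3, 0]]
      branch[1] choose=6:
        H0 returns [3, 0]
        H1 returns [[3, 0]]
= [[3, 0], [3, 0], [3, 0], [3, 0], [3, 0], [3, 0]]

Answer: 6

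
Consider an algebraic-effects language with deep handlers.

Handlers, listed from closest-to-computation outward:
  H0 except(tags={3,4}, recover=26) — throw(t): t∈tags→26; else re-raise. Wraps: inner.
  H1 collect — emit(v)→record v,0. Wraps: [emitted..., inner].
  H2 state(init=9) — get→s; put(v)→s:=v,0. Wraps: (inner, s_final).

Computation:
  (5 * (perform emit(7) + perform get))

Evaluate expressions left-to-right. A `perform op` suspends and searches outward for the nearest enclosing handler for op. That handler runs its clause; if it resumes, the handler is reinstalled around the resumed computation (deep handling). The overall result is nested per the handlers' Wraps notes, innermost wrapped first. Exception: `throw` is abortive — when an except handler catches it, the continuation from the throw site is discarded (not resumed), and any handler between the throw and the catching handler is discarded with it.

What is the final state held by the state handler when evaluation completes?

Answer: 9

Step-by-step:
emit(7) @ H1 ⇒ out+=7
get @ H2 ⇒ 9
H0 returns 45
H1 returns [7, 45]
H2 returns ([7, 45], 9)
= ([7, 45], 9)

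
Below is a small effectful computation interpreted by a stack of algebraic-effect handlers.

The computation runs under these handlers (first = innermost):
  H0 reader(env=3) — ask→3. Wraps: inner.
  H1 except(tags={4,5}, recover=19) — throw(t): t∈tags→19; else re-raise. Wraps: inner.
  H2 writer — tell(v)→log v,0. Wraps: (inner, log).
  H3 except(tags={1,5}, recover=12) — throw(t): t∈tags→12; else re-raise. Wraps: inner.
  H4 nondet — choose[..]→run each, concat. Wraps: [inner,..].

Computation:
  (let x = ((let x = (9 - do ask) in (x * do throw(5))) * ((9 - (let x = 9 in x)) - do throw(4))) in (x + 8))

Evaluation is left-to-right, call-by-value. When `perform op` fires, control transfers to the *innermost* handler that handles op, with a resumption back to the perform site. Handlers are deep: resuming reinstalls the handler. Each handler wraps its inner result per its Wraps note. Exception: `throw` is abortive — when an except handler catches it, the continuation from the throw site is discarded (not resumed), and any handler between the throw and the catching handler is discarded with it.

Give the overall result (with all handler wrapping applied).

Evaluation trace:
ask @ H0 ⇒ 3
throw(5) @ H1 caught ⇒ 19
H2 returns (19, ())
H3 returns (19, ())
H4 returns [(19, ())]
= [(19, ())]

Answer: [(19, ())]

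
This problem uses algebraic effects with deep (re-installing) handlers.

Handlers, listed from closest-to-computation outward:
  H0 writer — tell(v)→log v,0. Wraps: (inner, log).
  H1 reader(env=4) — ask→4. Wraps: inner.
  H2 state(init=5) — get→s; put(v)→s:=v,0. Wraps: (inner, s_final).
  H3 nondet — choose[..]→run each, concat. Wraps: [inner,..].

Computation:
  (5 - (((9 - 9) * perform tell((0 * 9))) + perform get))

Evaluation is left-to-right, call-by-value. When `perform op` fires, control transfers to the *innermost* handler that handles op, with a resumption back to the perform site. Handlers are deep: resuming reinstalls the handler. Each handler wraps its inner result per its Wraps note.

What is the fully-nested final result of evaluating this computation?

Answer: [((0, (0)), 5)]

Working:
tell(0) @ H0 ⇒ log+=0
get @ H2 ⇒ 5
H0 returns (0, (0))
H1 returns (0, (0))
H2 returns ((0, (0)), 5)
H3 returns [((0, (0)), 5)]
= [((0, (0)), 5)]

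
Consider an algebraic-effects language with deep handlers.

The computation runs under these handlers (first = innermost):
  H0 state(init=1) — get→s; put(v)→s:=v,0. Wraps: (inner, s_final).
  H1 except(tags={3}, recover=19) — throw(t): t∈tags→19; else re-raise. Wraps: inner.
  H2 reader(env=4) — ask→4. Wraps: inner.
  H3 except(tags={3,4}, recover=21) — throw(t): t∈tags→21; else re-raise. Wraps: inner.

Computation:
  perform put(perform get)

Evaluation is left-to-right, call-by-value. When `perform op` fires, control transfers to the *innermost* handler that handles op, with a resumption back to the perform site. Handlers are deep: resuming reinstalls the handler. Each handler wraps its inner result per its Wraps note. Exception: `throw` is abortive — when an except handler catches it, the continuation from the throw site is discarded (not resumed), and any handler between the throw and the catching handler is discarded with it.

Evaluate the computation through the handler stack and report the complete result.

Working:
get @ H0 ⇒ 1
put(1) @ H0 ⇒ s:=1
H0 returns (0, 1)
H1 returns (0, 1)
H2 returns (0, 1)
H3 returns (0, 1)
= (0, 1)

Answer: (0, 1)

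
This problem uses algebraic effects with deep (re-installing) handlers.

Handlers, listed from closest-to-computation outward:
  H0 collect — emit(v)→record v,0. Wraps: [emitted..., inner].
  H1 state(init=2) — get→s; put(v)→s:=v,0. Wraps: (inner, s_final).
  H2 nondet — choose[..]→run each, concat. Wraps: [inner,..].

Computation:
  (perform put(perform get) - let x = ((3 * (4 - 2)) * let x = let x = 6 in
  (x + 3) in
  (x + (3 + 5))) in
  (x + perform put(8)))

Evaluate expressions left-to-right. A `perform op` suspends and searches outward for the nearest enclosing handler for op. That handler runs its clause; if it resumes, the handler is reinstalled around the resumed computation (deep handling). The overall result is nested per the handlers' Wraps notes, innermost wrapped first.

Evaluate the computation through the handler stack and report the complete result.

Answer: [([-102], 8)]

Step-by-step:
get @ H1 ⇒ 2
put(2) @ H1 ⇒ s:=2
put(8) @ H1 ⇒ s:=8
H0 returns [-102]
H1 returns ([-102], 8)
H2 returns [([-102], 8)]
= [([-102], 8)]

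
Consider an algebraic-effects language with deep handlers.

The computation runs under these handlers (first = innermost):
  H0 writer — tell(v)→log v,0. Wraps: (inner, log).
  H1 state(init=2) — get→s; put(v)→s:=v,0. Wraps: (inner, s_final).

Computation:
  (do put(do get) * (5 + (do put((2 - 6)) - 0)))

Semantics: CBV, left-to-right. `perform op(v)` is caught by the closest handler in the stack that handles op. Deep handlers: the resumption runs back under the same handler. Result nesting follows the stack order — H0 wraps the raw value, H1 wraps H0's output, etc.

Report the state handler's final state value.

Answer: -4

Evaluation trace:
get @ H1 ⇒ 2
put(2) @ H1 ⇒ s:=2
put(-4) @ H1 ⇒ s:=-4
H0 returns (0, ())
H1 returns ((0, ()), -4)
= ((0, ()), -4)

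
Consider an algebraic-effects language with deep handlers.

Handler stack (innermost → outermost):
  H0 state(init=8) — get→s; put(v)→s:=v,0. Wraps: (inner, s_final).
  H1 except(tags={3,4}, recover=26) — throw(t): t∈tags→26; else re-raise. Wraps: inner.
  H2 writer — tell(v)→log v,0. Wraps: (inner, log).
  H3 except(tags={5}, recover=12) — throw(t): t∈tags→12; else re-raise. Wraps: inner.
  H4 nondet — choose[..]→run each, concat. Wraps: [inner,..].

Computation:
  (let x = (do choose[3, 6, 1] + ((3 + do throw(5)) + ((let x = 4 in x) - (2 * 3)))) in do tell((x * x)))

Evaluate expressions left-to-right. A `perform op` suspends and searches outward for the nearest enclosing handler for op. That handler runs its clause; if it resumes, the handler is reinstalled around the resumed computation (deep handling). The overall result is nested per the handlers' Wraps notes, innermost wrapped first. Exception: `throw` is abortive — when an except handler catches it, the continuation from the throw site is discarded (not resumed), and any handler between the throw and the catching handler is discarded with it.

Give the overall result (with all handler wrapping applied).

Step-by-step:
choose[3, 6, 1] @ H4
  branch[0] choose=3:
    throw(5) @ H1 re-raised
    throw(5) @ H3 caught ⇒ 12
    H4 returns [12]
  branch[1] choose=6:
    throw(5) @ H1 re-raised
    throw(5) @ H3 caught ⇒ 12
    H4 returns [12]
  branch[2] choose=1:
    throw(5) @ H1 re-raised
    throw(5) @ H3 caught ⇒ 12
    H4 returns [12]
= [12, 12, 12]

Answer: [12, 12, 12]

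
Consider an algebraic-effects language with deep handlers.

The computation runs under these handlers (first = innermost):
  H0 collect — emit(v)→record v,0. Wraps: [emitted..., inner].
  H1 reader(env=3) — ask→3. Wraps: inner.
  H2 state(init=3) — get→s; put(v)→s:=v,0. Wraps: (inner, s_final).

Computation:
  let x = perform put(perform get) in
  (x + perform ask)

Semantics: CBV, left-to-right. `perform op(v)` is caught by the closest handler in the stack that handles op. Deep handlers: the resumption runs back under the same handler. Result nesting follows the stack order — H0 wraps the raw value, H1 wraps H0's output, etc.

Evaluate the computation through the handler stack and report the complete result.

Answer: ([3], 3)

Working:
get @ H2 ⇒ 3
put(3) @ H2 ⇒ s:=3
ask @ H1 ⇒ 3
H0 returns [3]
H1 returns [3]
H2 returns ([3], 3)
= ([3], 3)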